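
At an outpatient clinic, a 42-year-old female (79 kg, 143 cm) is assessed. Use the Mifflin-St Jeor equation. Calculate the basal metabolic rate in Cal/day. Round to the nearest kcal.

1313 Cal/day

Mifflin-St Jeor (female): BMR = 10(79) + 6.25(143) − 5(42) − 161 = 790 + 893.75 − 210 − 161 = 1312.75 kcal/day.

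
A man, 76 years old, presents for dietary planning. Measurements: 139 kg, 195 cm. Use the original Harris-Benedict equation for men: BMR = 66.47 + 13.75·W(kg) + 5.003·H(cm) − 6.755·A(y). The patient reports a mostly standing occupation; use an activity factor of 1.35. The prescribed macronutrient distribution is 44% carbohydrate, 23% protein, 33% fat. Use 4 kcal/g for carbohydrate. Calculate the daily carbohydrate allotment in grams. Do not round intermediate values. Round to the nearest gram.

Harris-Benedict: BMR = 66.47 + 13.75(139) + 5.003(195) − 6.755(76) = 2439.925 kcal/day.
TEE = 2439.925 × 1.35 = 3293.8988 kcal/day.
Carbohydrate energy = 44% × 3293.8988 = 1449.3155 kcal.
Carbohydrate = 1449.3155 ÷ 4 kcal/g = 362.3289 g.

362 g/day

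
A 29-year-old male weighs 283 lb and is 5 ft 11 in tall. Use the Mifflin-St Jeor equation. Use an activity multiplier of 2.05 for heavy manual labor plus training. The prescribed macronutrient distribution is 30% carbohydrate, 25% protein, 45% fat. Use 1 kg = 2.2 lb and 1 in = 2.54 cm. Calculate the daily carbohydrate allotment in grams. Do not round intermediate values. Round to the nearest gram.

350 g/day

Convert to metric: weight = 283 ÷ 2.2 = 128.6364 kg; height = (5×12 + 11) × 2.54 = 71 × 2.54 = 180.34 cm.
Mifflin-St Jeor (male): BMR = 10(128.6364) + 6.25(180.34) − 5(29) + 5 = 1286.3636 + 1127.125 − 145 + 5 = 2273.4886 kcal/day.
TEE = 2273.4886 × 2.05 = 4660.6517 kcal/day.
Carbohydrate energy = 30% × 4660.6517 = 1398.1955 kcal.
Carbohydrate = 1398.1955 ÷ 4 kcal/g = 349.5489 g.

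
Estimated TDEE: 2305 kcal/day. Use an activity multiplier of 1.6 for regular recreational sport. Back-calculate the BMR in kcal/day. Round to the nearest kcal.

1441 kcal/day

BMR = TEE ÷ activity factor = 2305 ÷ 1.6 = 1440.625 kcal/day.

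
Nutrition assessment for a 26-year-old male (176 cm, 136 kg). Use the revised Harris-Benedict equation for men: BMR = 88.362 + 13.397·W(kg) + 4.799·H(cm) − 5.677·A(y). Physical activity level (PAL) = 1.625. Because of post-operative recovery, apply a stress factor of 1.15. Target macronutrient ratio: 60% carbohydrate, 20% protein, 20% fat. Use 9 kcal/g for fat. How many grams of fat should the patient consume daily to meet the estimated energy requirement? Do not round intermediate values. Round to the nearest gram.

108 g/day

Harris-Benedict: BMR = 88.362 + 13.397(136) + 4.799(176) − 5.677(26) = 2607.376 kcal/day.
TEE = 2607.376 × 1.625 = 4236.986 kcal/day.
With stress factor 1.15: 4236.986 × 1.15 = 4872.5339 kcal/day.
Fat energy = 20% × 4872.5339 = 974.5068 kcal.
Fat = 974.5068 ÷ 9 kcal/g = 108.2785 g.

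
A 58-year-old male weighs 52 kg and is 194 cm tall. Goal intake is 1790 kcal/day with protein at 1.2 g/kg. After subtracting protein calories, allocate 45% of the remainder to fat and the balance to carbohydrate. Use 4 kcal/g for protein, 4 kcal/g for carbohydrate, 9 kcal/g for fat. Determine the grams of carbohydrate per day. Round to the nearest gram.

Protein = 1.2 × 52 = 62.4 g → 62.4 × 4 = 249.6 kcal.
Non-protein calories = 1790 − 249.6 = 1540.4 kcal.
Fat: 45% × 1540.4 = 693.18 kcal; carbohydrate: 847.22 kcal.
Carbohydrate: 847.22 kcal ÷ 4 kcal/g = 211.805 g.

212 g/day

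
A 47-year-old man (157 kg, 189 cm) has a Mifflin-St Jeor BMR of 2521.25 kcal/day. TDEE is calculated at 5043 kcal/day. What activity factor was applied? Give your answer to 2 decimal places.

Activity factor = TEE ÷ BMR = 5043 ÷ 2521.25 = 2.

2.00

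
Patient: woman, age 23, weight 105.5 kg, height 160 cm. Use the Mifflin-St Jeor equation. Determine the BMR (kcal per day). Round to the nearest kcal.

Mifflin-St Jeor (female): BMR = 10(105.5) + 6.25(160) − 5(23) − 161 = 1055 + 1000 − 115 − 161 = 1779 kcal/day.

1779 kcal per day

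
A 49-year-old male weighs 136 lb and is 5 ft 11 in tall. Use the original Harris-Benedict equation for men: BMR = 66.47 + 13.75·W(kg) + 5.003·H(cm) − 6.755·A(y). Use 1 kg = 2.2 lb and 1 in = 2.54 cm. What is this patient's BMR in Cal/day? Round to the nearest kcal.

Convert to metric: weight = 136 ÷ 2.2 = 61.8182 kg; height = (5×12 + 11) × 2.54 = 71 × 2.54 = 180.34 cm.
Harris-Benedict: BMR = 66.47 + 13.75(61.8182) + 5.003(180.34) − 6.755(49) = 1487.716 kcal/day.

1488 Cal/day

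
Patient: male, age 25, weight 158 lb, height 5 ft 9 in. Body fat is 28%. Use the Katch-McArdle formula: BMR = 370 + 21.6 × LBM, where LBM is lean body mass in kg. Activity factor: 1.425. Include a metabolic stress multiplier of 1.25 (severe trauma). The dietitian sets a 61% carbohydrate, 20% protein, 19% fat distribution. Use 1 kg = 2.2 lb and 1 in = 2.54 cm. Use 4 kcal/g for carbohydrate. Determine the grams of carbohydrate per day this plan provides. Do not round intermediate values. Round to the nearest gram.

Convert to metric: weight = 158 ÷ 2.2 = 71.8182 kg; height = (5×12 + 9) × 2.54 = 69 × 2.54 = 175.26 cm.
LBM = 71.8182 × (1 − 0.28) = 51.7091 kg. Katch-McArdle: BMR = 370 + 21.6 × 51.7091 = 1486.9164 kcal/day.
TEE = 1486.9164 × 1.425 = 2118.8558 kcal/day.
With stress factor 1.25: 2118.8558 × 1.25 = 2648.5698 kcal/day.
Carbohydrate energy = 61% × 2648.5698 = 1615.6276 kcal.
Carbohydrate = 1615.6276 ÷ 4 kcal/g = 403.9069 g.

404 g/day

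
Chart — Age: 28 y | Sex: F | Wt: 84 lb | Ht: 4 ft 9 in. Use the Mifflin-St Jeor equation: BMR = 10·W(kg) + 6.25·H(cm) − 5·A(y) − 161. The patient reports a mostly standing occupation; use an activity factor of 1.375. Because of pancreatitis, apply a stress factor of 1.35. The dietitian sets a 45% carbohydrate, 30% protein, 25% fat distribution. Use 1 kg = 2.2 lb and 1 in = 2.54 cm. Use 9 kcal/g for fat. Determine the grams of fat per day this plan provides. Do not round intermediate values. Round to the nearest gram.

Convert to metric: weight = 84 ÷ 2.2 = 38.1818 kg; height = (4×12 + 9) × 2.54 = 57 × 2.54 = 144.78 cm.
Mifflin-St Jeor (female): BMR = 10(38.1818) + 6.25(144.78) − 5(28) − 161 = 381.8182 + 904.875 − 140 − 161 = 985.6932 kcal/day.
TEE = 985.6932 × 1.375 = 1355.3281 kcal/day.
With stress factor 1.35: 1355.3281 × 1.35 = 1829.693 kcal/day.
Fat energy = 25% × 1829.693 = 457.4232 kcal.
Fat = 457.4232 ÷ 9 kcal/g = 50.8248 g.

51 g/day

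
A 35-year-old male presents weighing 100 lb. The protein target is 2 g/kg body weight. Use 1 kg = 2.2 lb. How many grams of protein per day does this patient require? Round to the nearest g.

91 g/day

Weight in kg = 100 ÷ 2.2 = 45.4545 kg.
Protein = 2 g/kg × 45.4545 kg = 90.9091 g/day.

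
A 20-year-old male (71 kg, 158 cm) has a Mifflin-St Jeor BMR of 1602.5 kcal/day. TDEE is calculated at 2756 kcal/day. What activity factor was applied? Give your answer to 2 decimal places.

Activity factor = TEE ÷ BMR = 2756 ÷ 1602.5 = 1.72.

1.72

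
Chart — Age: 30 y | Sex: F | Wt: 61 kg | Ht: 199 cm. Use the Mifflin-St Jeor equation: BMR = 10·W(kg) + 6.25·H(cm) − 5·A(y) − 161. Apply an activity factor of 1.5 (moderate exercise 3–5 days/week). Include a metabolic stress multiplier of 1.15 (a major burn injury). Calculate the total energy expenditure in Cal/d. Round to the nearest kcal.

2661 Cal/d

Mifflin-St Jeor (female): BMR = 10(61) + 6.25(199) − 5(30) − 161 = 610 + 1243.75 − 150 − 161 = 1542.75 kcal/day.
TEE = BMR × activity factor = 1542.75 × 1.5 = 2314.125 kcal/day.
Apply stress factor: 2314.125 × 1.15 = 2661.2438 kcal/day.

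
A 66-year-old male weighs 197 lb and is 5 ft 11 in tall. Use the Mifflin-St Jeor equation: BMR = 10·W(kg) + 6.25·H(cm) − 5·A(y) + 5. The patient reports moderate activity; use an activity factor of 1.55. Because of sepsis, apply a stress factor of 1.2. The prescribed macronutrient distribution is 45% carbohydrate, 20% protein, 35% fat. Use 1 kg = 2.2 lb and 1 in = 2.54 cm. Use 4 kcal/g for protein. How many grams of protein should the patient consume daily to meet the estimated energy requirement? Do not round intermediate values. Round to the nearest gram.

Convert to metric: weight = 197 ÷ 2.2 = 89.5455 kg; height = (5×12 + 11) × 2.54 = 71 × 2.54 = 180.34 cm.
Mifflin-St Jeor (male): BMR = 10(89.5455) + 6.25(180.34) − 5(66) + 5 = 895.4545 + 1127.125 − 330 + 5 = 1697.5795 kcal/day.
TEE = 1697.5795 × 1.55 = 2631.2483 kcal/day.
With stress factor 1.2: 2631.2483 × 1.2 = 3157.498 kcal/day.
Protein energy = 20% × 3157.498 = 631.4996 kcal.
Protein = 631.4996 ÷ 4 kcal/g = 157.8749 g.

158 g/day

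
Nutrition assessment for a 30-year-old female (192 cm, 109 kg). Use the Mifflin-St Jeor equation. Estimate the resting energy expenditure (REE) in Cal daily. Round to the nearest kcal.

1979 Cal daily

Mifflin-St Jeor (female): BMR = 10(109) + 6.25(192) − 5(30) − 161 = 1090 + 1200 − 150 − 161 = 1979 kcal/day.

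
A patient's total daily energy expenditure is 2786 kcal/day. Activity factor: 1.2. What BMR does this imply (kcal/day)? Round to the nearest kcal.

BMR = TEE ÷ activity factor = 2786 ÷ 1.2 = 2321.6667 kcal/day.

2322 kcal/day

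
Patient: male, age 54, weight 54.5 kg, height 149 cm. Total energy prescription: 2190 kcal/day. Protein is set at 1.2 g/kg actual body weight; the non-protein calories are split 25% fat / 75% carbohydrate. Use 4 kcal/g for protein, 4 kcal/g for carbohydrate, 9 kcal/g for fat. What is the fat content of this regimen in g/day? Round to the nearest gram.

54 g/day

Protein = 1.2 × 54.5 = 65.4 g → 65.4 × 4 = 261.6 kcal.
Non-protein calories = 2190 − 261.6 = 1928.4 kcal.
Fat: 25% × 1928.4 = 482.1 kcal; carbohydrate: 1446.3 kcal.
Fat: 482.1 kcal ÷ 9 kcal/g = 53.5667 g.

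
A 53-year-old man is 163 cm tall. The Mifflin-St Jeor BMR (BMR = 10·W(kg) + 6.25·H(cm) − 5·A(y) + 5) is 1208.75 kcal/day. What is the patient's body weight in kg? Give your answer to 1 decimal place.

1208.75 = 10·W + 6.25(163) − 5(53) + 5
10·W = 1208.75 − 758.75 = 450, so W = 45 kg.

45.0 kg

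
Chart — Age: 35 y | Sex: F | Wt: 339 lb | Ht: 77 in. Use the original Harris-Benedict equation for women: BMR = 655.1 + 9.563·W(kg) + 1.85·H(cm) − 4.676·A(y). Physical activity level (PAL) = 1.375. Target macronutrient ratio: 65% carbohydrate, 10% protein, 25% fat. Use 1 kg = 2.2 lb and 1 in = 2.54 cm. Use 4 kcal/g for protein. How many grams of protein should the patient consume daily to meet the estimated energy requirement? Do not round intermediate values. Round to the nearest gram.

Convert to metric: weight = 339 ÷ 2.2 = 154.0909 kg; height = 77 × 2.54 = 195.58 cm.
Harris-Benedict: BMR = 655.1 + 9.563(154.0909) + 1.85(195.58) − 4.676(35) = 2326.8344 kcal/day.
TEE = 2326.8344 × 1.375 = 3199.3973 kcal/day.
Protein energy = 10% × 3199.3973 = 319.9397 kcal.
Protein = 319.9397 ÷ 4 kcal/g = 79.9849 g.

80 g/day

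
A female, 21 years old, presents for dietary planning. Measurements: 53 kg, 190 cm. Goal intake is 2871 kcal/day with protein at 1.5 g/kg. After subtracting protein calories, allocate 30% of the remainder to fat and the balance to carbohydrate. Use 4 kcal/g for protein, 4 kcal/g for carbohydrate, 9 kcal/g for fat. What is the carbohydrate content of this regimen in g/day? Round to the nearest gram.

Protein = 1.5 × 53 = 79.5 g → 79.5 × 4 = 318 kcal.
Non-protein calories = 2871 − 318 = 2553 kcal.
Fat: 30% × 2553 = 765.9 kcal; carbohydrate: 1787.1 kcal.
Carbohydrate: 1787.1 kcal ÷ 4 kcal/g = 446.775 g.

447 g/day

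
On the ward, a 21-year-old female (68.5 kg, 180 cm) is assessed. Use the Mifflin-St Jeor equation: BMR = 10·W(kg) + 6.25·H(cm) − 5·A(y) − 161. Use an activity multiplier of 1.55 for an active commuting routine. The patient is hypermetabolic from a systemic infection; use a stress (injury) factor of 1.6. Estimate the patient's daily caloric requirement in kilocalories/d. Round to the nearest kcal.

Mifflin-St Jeor (female): BMR = 10(68.5) + 6.25(180) − 5(21) − 161 = 685 + 1125 − 105 − 161 = 1544 kcal/day.
TEE = BMR × activity factor = 1544 × 1.55 = 2393.2 kcal/day.
Apply stress factor: 2393.2 × 1.6 = 3829.12 kcal/day.

3829 kilocalories/d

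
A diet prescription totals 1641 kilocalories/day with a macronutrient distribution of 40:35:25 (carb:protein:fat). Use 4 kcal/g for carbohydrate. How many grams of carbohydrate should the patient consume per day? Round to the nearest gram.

Carbohydrate energy = 40% × 1641 = 656.4 kcal.
At 4 kcal/g: 656.4 ÷ 4 = 164.1 g.

164 g/day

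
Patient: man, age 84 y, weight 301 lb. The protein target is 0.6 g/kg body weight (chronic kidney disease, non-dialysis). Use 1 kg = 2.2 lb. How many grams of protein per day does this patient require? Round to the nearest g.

Weight in kg = 301 ÷ 2.2 = 136.8182 kg.
Protein = 0.6 g/kg × 136.8182 kg = 82.0909 g/day.

82 g/day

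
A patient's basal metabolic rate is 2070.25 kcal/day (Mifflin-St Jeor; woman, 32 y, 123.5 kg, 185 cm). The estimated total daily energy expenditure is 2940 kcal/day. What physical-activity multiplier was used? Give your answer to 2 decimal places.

Activity factor = TEE ÷ BMR = 2940 ÷ 2070.25 = 1.42.

1.42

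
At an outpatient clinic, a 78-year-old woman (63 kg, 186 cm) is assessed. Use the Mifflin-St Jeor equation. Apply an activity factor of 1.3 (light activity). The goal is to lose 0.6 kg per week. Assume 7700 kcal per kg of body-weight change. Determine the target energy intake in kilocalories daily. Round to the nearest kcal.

Mifflin-St Jeor (female): BMR = 10(63) + 6.25(186) − 5(78) − 161 = 630 + 1162.5 − 390 − 161 = 1241.5 kcal/day.
TEE = 1241.5 × 1.3 = 1613.95 kcal/day.
Required daily deficit = 0.6 × 7700 ÷ 7 = 660 kcal/day.
Target intake = 1613.95 − 660 = 953.95 kcal/day.

954 kilocalories daily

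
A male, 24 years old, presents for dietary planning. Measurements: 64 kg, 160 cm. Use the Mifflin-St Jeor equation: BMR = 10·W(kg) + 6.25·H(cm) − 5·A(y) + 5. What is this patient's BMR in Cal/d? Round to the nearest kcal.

Mifflin-St Jeor (male): BMR = 10(64) + 6.25(160) − 5(24) + 5 = 640 + 1000 − 120 + 5 = 1525 kcal/day.

1525 Cal/d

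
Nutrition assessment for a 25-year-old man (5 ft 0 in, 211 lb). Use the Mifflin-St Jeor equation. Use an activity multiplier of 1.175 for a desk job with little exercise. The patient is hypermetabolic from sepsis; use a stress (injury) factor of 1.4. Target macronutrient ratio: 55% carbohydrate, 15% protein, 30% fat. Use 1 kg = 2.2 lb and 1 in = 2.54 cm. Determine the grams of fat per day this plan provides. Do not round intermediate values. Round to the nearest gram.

98 g/day

Convert to metric: weight = 211 ÷ 2.2 = 95.9091 kg; height = (5×12 + 0) × 2.54 = 60 × 2.54 = 152.4 cm.
Mifflin-St Jeor (male): BMR = 10(95.9091) + 6.25(152.4) − 5(25) + 5 = 959.0909 + 952.5 − 125 + 5 = 1791.5909 kcal/day.
TEE = 1791.5909 × 1.175 = 2105.1193 kcal/day.
With stress factor 1.4: 2105.1193 × 1.4 = 2947.167 kcal/day.
Fat energy = 30% × 2947.167 = 884.1501 kcal.
Fat = 884.1501 ÷ 9 kcal/g = 98.2389 g.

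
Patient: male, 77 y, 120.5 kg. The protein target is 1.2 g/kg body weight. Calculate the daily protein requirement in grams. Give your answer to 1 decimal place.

144.6 g/day

Protein = 1.2 g/kg × 120.5 kg = 144.6 g/day.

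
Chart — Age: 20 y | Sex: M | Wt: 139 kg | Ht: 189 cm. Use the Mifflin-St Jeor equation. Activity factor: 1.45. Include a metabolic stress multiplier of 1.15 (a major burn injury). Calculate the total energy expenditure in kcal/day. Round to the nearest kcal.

4129 kcal/day

Mifflin-St Jeor (male): BMR = 10(139) + 6.25(189) − 5(20) + 5 = 1390 + 1181.25 − 100 + 5 = 2476.25 kcal/day.
TEE = BMR × activity factor = 2476.25 × 1.45 = 3590.5625 kcal/day.
Apply stress factor: 3590.5625 × 1.15 = 4129.1469 kcal/day.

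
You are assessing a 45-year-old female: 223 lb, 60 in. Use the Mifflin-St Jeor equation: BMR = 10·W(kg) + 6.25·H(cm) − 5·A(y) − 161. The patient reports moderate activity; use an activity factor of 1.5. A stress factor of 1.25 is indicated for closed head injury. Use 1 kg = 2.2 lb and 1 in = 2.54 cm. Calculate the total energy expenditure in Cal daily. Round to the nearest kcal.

2963 Cal daily

Convert to metric: weight = 223 ÷ 2.2 = 101.3636 kg; height = 60 × 2.54 = 152.4 cm.
Mifflin-St Jeor (female): BMR = 10(101.3636) + 6.25(152.4) − 5(45) − 161 = 1013.6364 + 952.5 − 225 − 161 = 1580.1364 kcal/day.
TEE = BMR × activity factor = 1580.1364 × 1.5 = 2370.2045 kcal/day.
Apply stress factor: 2370.2045 × 1.25 = 2962.7557 kcal/day.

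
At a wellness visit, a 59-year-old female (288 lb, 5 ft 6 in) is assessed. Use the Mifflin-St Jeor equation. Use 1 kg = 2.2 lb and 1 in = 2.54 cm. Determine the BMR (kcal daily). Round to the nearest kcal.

1901 kcal daily

Convert to metric: weight = 288 ÷ 2.2 = 130.9091 kg; height = (5×12 + 6) × 2.54 = 66 × 2.54 = 167.64 cm.
Mifflin-St Jeor (female): BMR = 10(130.9091) + 6.25(167.64) − 5(59) − 161 = 1309.0909 + 1047.75 − 295 − 161 = 1900.8409 kcal/day.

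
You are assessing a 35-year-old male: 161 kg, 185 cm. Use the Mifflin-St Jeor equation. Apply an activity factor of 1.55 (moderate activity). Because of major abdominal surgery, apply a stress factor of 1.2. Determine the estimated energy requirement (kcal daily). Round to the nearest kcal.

Mifflin-St Jeor (male): BMR = 10(161) + 6.25(185) − 5(35) + 5 = 1610 + 1156.25 − 175 + 5 = 2596.25 kcal/day.
TEE = BMR × activity factor = 2596.25 × 1.55 = 4024.1875 kcal/day.
Apply stress factor: 4024.1875 × 1.2 = 4829.025 kcal/day.

4829 kcal daily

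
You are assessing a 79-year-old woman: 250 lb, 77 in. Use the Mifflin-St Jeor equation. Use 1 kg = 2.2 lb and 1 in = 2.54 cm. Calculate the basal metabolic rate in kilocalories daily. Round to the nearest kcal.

1803 kilocalories daily

Convert to metric: weight = 250 ÷ 2.2 = 113.6364 kg; height = 77 × 2.54 = 195.58 cm.
Mifflin-St Jeor (female): BMR = 10(113.6364) + 6.25(195.58) − 5(79) − 161 = 1136.3636 + 1222.375 − 395 − 161 = 1802.7386 kcal/day.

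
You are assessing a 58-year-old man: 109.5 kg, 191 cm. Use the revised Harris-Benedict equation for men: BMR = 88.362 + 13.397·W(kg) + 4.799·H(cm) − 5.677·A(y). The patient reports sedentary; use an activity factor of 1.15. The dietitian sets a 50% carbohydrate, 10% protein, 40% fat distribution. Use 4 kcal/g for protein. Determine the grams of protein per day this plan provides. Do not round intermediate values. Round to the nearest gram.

62 g/day

Harris-Benedict: BMR = 88.362 + 13.397(109.5) + 4.799(191) − 5.677(58) = 2142.6765 kcal/day.
TEE = 2142.6765 × 1.15 = 2464.078 kcal/day.
Protein energy = 10% × 2464.078 = 246.4078 kcal.
Protein = 246.4078 ÷ 4 kcal/g = 61.6019 g.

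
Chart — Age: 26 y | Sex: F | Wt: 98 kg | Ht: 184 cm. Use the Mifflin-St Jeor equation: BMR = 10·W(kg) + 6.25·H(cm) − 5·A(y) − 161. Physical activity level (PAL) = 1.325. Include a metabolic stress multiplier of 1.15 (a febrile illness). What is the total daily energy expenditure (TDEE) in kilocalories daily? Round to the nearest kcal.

2802 kilocalories daily

Mifflin-St Jeor (female): BMR = 10(98) + 6.25(184) − 5(26) − 161 = 980 + 1150 − 130 − 161 = 1839 kcal/day.
TEE = BMR × activity factor = 1839 × 1.325 = 2436.675 kcal/day.
Apply stress factor: 2436.675 × 1.15 = 2802.1763 kcal/day.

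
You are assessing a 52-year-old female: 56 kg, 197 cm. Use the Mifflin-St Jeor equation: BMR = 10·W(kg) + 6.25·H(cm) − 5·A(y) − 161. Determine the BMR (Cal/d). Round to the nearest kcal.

Mifflin-St Jeor (female): BMR = 10(56) + 6.25(197) − 5(52) − 161 = 560 + 1231.25 − 260 − 161 = 1370.25 kcal/day.

1370 Cal/d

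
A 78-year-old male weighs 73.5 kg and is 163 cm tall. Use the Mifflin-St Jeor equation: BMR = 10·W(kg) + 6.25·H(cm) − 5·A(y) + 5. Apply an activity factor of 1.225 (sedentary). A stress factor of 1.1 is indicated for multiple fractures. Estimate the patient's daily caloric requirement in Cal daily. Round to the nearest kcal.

1844 Cal daily

Mifflin-St Jeor (male): BMR = 10(73.5) + 6.25(163) − 5(78) + 5 = 735 + 1018.75 − 390 + 5 = 1368.75 kcal/day.
TEE = BMR × activity factor = 1368.75 × 1.225 = 1676.7188 kcal/day.
Apply stress factor: 1676.7188 × 1.1 = 1844.3906 kcal/day.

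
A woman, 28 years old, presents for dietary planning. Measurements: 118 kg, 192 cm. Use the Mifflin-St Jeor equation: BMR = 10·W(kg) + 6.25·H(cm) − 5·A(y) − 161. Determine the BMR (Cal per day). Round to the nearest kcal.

Mifflin-St Jeor (female): BMR = 10(118) + 6.25(192) − 5(28) − 161 = 1180 + 1200 − 140 − 161 = 2079 kcal/day.

2079 Cal per day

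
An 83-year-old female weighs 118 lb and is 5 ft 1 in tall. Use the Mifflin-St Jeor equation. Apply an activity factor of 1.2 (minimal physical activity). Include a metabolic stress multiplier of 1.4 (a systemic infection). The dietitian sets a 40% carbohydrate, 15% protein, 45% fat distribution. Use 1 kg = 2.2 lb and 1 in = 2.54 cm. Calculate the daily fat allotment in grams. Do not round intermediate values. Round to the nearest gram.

Convert to metric: weight = 118 ÷ 2.2 = 53.6364 kg; height = (5×12 + 1) × 2.54 = 61 × 2.54 = 154.94 cm.
Mifflin-St Jeor (female): BMR = 10(53.6364) + 6.25(154.94) − 5(83) − 161 = 536.3636 + 968.375 − 415 − 161 = 928.7386 kcal/day.
TEE = 928.7386 × 1.2 = 1114.4864 kcal/day.
With stress factor 1.4: 1114.4864 × 1.4 = 1560.2809 kcal/day.
Fat energy = 45% × 1560.2809 = 702.1264 kcal.
Fat = 702.1264 ÷ 9 kcal/g = 78.014 g.

78 g/day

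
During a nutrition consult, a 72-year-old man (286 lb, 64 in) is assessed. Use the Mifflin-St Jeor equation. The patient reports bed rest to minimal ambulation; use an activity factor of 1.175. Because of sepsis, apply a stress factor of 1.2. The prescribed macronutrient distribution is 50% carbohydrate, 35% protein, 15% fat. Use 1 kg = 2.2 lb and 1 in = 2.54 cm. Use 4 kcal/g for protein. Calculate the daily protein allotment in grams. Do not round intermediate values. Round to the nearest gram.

Convert to metric: weight = 286 ÷ 2.2 = 130 kg; height = 64 × 2.54 = 162.56 cm.
Mifflin-St Jeor (male): BMR = 10(130) + 6.25(162.56) − 5(72) + 5 = 1300 + 1016 − 360 + 5 = 1961 kcal/day.
TEE = 1961 × 1.175 = 2304.175 kcal/day.
With stress factor 1.2: 2304.175 × 1.2 = 2765.01 kcal/day.
Protein energy = 35% × 2765.01 = 967.7535 kcal.
Protein = 967.7535 ÷ 4 kcal/g = 241.9384 g.

242 g/day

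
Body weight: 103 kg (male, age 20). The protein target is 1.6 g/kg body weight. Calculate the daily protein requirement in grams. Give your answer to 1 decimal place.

Protein = 1.6 g/kg × 103 kg = 164.8 g/day.

164.8 g/day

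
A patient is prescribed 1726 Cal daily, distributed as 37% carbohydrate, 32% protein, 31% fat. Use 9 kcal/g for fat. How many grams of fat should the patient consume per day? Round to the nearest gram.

59 g/day

Fat energy = 31% × 1726 = 535.06 kcal.
At 9 kcal/g: 535.06 ÷ 9 = 59.4511 g.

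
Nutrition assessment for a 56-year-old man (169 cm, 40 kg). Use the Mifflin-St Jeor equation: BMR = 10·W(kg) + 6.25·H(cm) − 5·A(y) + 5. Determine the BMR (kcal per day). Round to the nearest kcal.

Mifflin-St Jeor (male): BMR = 10(40) + 6.25(169) − 5(56) + 5 = 400 + 1056.25 − 280 + 5 = 1181.25 kcal/day.

1181 kcal per day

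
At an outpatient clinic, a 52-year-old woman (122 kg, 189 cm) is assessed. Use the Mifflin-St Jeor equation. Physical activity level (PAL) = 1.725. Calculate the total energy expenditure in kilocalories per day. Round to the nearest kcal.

Mifflin-St Jeor (female): BMR = 10(122) + 6.25(189) − 5(52) − 161 = 1220 + 1181.25 − 260 − 161 = 1980.25 kcal/day.
TEE = BMR × activity factor = 1980.25 × 1.725 = 3415.9313 kcal/day.

3416 kilocalories per day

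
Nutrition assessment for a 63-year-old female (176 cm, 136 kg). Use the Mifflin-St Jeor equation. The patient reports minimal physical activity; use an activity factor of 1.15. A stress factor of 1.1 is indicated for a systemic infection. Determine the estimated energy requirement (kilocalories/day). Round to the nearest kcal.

2510 kilocalories/day

Mifflin-St Jeor (female): BMR = 10(136) + 6.25(176) − 5(63) − 161 = 1360 + 1100 − 315 − 161 = 1984 kcal/day.
TEE = BMR × activity factor = 1984 × 1.15 = 2281.6 kcal/day.
Apply stress factor: 2281.6 × 1.1 = 2509.76 kcal/day.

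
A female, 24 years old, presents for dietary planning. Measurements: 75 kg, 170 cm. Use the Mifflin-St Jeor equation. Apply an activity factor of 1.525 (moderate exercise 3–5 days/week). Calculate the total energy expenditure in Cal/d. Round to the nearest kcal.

2336 Cal/d

Mifflin-St Jeor (female): BMR = 10(75) + 6.25(170) − 5(24) − 161 = 750 + 1062.5 − 120 − 161 = 1531.5 kcal/day.
TEE = BMR × activity factor = 1531.5 × 1.525 = 2335.5375 kcal/day.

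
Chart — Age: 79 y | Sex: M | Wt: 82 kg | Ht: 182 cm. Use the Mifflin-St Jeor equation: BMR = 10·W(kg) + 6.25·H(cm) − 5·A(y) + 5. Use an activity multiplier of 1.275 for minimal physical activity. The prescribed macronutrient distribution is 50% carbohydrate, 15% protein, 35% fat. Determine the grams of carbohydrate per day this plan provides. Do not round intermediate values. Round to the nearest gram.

Mifflin-St Jeor (male): BMR = 10(82) + 6.25(182) − 5(79) + 5 = 820 + 1137.5 − 395 + 5 = 1567.5 kcal/day.
TEE = 1567.5 × 1.275 = 1998.5625 kcal/day.
Carbohydrate energy = 50% × 1998.5625 = 999.2813 kcal.
Carbohydrate = 999.2813 ÷ 4 kcal/g = 249.8203 g.

250 g/day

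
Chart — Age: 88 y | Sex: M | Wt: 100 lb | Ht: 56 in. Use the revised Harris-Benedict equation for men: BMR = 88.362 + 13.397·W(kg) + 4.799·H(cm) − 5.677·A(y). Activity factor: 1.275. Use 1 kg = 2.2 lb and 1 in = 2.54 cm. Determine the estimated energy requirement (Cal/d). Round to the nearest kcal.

1122 Cal/d

Convert to metric: weight = 100 ÷ 2.2 = 45.4545 kg; height = 56 × 2.54 = 142.24 cm.
Harris-Benedict: BMR = 88.362 + 13.397(45.4545) + 4.799(142.24) − 5.677(88) = 880.3503 kcal/day.
TEE = BMR × activity factor = 880.3503 × 1.275 = 1122.4466 kcal/day.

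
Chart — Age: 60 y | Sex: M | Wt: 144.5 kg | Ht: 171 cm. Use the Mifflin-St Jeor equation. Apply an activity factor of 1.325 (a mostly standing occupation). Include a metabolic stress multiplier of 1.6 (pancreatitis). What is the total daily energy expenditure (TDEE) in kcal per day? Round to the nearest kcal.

4704 kcal per day

Mifflin-St Jeor (male): BMR = 10(144.5) + 6.25(171) − 5(60) + 5 = 1445 + 1068.75 − 300 + 5 = 2218.75 kcal/day.
TEE = BMR × activity factor = 2218.75 × 1.325 = 2939.8438 kcal/day.
Apply stress factor: 2939.8438 × 1.6 = 4703.75 kcal/day.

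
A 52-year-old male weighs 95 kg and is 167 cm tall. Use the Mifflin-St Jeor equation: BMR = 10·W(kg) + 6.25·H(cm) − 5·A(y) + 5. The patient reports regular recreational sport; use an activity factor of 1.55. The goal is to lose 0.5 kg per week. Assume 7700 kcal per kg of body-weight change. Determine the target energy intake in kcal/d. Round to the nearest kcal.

Mifflin-St Jeor (male): BMR = 10(95) + 6.25(167) − 5(52) + 5 = 950 + 1043.75 − 260 + 5 = 1738.75 kcal/day.
TEE = 1738.75 × 1.55 = 2695.0625 kcal/day.
Required daily deficit = 0.5 × 7700 ÷ 7 = 550 kcal/day.
Target intake = 2695.0625 − 550 = 2145.0625 kcal/day.

2145 kcal/d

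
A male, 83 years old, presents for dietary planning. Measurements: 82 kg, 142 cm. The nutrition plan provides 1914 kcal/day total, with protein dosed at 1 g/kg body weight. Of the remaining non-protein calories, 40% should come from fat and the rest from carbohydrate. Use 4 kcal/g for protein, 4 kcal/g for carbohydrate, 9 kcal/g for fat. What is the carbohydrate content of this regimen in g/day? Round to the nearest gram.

238 g/day

Protein = 1 × 82 = 82 g → 82 × 4 = 328 kcal.
Non-protein calories = 1914 − 328 = 1586 kcal.
Fat: 40% × 1586 = 634.4 kcal; carbohydrate: 951.6 kcal.
Carbohydrate: 951.6 kcal ÷ 4 kcal/g = 237.9 g.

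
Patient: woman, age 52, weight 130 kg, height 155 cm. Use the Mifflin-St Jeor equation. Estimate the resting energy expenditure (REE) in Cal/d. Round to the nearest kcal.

1848 Cal/d

Mifflin-St Jeor (female): BMR = 10(130) + 6.25(155) − 5(52) − 161 = 1300 + 968.75 − 260 − 161 = 1847.75 kcal/day.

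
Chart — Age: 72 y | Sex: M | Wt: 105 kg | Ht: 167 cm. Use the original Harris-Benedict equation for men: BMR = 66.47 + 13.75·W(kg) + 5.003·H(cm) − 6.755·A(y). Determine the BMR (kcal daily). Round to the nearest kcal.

1859 kcal daily

Harris-Benedict: BMR = 66.47 + 13.75(105) + 5.003(167) − 6.755(72) = 1859.361 kcal/day.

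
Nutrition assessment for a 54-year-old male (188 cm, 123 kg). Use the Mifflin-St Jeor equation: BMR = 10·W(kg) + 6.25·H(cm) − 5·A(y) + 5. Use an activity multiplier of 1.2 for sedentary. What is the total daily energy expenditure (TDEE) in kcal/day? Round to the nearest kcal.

Mifflin-St Jeor (male): BMR = 10(123) + 6.25(188) − 5(54) + 5 = 1230 + 1175 − 270 + 5 = 2140 kcal/day.
TEE = BMR × activity factor = 2140 × 1.2 = 2568 kcal/day.

2568 kcal/day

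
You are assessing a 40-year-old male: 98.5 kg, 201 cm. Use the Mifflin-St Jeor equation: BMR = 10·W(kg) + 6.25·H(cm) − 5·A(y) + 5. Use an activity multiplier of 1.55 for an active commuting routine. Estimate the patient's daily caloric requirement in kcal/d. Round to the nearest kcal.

Mifflin-St Jeor (male): BMR = 10(98.5) + 6.25(201) − 5(40) + 5 = 985 + 1256.25 − 200 + 5 = 2046.25 kcal/day.
TEE = BMR × activity factor = 2046.25 × 1.55 = 3171.6875 kcal/day.

3172 kcal/d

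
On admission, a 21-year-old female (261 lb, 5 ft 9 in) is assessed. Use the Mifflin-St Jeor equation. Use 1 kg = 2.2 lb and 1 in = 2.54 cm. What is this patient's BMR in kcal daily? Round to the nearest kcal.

2016 kcal daily

Convert to metric: weight = 261 ÷ 2.2 = 118.6364 kg; height = (5×12 + 9) × 2.54 = 69 × 2.54 = 175.26 cm.
Mifflin-St Jeor (female): BMR = 10(118.6364) + 6.25(175.26) − 5(21) − 161 = 1186.3636 + 1095.375 − 105 − 161 = 2015.7386 kcal/day.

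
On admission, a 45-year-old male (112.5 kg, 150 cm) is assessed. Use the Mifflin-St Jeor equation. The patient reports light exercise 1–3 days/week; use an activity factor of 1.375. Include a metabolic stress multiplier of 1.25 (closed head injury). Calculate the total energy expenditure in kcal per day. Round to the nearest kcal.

3167 kcal per day

Mifflin-St Jeor (male): BMR = 10(112.5) + 6.25(150) − 5(45) + 5 = 1125 + 937.5 − 225 + 5 = 1842.5 kcal/day.
TEE = BMR × activity factor = 1842.5 × 1.375 = 2533.4375 kcal/day.
Apply stress factor: 2533.4375 × 1.25 = 3166.7969 kcal/day.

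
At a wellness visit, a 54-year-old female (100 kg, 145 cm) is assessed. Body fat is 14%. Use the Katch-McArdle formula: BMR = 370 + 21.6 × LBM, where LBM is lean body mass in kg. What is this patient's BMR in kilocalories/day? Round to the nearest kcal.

2228 kilocalories/day

LBM = 100 × (1 − 0.14) = 86 kg. Katch-McArdle: BMR = 370 + 21.6 × 86 = 2227.6 kcal/day.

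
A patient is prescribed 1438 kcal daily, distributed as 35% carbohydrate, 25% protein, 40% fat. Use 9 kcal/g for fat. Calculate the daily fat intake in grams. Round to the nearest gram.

64 g/day

Fat energy = 40% × 1438 = 575.2 kcal.
At 9 kcal/g: 575.2 ÷ 9 = 63.9111 g.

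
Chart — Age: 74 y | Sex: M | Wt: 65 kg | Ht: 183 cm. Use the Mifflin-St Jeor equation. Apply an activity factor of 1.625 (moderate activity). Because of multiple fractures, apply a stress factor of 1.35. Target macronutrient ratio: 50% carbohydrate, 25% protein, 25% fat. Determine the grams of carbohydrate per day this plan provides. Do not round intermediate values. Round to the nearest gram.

392 g/day

Mifflin-St Jeor (male): BMR = 10(65) + 6.25(183) − 5(74) + 5 = 650 + 1143.75 − 370 + 5 = 1428.75 kcal/day.
TEE = 1428.75 × 1.625 = 2321.7188 kcal/day.
With stress factor 1.35: 2321.7188 × 1.35 = 3134.3203 kcal/day.
Carbohydrate energy = 50% × 3134.3203 = 1567.1602 kcal.
Carbohydrate = 1567.1602 ÷ 4 kcal/g = 391.79 g.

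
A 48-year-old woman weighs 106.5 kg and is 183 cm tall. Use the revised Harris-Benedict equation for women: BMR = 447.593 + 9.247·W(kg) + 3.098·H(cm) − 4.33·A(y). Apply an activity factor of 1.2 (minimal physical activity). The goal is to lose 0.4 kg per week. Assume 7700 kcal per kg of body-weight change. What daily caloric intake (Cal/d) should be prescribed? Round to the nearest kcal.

1710 Cal/d

Harris-Benedict: BMR = 447.593 + 9.247(106.5) + 3.098(183) − 4.33(48) = 1791.4925 kcal/day.
TEE = 1791.4925 × 1.2 = 2149.791 kcal/day.
Required daily deficit = 0.4 × 7700 ÷ 7 = 440 kcal/day.
Target intake = 2149.791 − 440 = 1709.791 kcal/day.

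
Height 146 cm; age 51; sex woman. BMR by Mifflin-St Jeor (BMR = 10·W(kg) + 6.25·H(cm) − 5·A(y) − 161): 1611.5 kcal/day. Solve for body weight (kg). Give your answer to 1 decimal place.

1611.5 = 10·W + 6.25(146) − 5(51) − 161
10·W = 1611.5 − 496.5 = 1115, so W = 111.5 kg.

111.5 kg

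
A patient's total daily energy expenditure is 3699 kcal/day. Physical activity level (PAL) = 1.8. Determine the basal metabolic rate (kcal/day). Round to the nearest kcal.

BMR = TEE ÷ activity factor = 3699 ÷ 1.8 = 2055 kcal/day.

2055 kcal/day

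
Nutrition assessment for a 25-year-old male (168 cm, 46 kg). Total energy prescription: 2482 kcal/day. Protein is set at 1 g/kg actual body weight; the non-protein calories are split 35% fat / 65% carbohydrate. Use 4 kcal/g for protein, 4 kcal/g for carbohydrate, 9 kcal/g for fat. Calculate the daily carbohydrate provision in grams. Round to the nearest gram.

373 g/day

Protein = 1 × 46 = 46 g → 46 × 4 = 184 kcal.
Non-protein calories = 2482 − 184 = 2298 kcal.
Fat: 35% × 2298 = 804.3 kcal; carbohydrate: 1493.7 kcal.
Carbohydrate: 1493.7 kcal ÷ 4 kcal/g = 373.425 g.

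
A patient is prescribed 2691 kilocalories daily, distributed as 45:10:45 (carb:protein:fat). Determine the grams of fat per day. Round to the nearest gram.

Fat energy = 45% × 2691 = 1210.95 kcal.
At 9 kcal/g: 1210.95 ÷ 9 = 134.55 g.

135 g/day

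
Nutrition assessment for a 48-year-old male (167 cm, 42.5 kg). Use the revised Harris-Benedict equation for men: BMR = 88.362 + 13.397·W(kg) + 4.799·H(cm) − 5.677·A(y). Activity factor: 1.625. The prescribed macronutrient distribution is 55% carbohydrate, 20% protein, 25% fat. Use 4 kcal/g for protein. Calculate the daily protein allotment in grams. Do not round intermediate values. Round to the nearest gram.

Harris-Benedict: BMR = 88.362 + 13.397(42.5) + 4.799(167) − 5.677(48) = 1186.6715 kcal/day.
TEE = 1186.6715 × 1.625 = 1928.3412 kcal/day.
Protein energy = 20% × 1928.3412 = 385.6682 kcal.
Protein = 385.6682 ÷ 4 kcal/g = 96.4171 g.

96 g/day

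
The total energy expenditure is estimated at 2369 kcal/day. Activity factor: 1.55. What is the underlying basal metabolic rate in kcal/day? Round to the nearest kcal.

BMR = TEE ÷ activity factor = 2369 ÷ 1.55 = 1528.3871 kcal/day.

1528 kcal/day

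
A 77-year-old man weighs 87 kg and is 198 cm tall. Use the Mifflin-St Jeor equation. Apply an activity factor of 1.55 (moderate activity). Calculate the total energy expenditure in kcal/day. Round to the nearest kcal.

Mifflin-St Jeor (male): BMR = 10(87) + 6.25(198) − 5(77) + 5 = 870 + 1237.5 − 385 + 5 = 1727.5 kcal/day.
TEE = BMR × activity factor = 1727.5 × 1.55 = 2677.625 kcal/day.

2678 kcal/day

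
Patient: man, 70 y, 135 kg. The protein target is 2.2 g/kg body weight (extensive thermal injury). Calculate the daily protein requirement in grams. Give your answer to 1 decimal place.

Protein = 2.2 g/kg × 135 kg = 297 g/day.

297.0 g/day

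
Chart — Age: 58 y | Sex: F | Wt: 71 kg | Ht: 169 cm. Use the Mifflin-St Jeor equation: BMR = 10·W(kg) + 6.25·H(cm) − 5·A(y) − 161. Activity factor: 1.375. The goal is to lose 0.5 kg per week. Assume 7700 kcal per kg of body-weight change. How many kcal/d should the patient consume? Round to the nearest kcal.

1258 kcal/d

Mifflin-St Jeor (female): BMR = 10(71) + 6.25(169) − 5(58) − 161 = 710 + 1056.25 − 290 − 161 = 1315.25 kcal/day.
TEE = 1315.25 × 1.375 = 1808.4688 kcal/day.
Required daily deficit = 0.5 × 7700 ÷ 7 = 550 kcal/day.
Target intake = 1808.4688 − 550 = 1258.4688 kcal/day.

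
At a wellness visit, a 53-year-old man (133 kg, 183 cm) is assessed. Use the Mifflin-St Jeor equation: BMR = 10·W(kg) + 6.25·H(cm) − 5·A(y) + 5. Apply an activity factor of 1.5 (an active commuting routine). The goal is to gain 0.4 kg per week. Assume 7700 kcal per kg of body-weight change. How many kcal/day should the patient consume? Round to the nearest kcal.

Mifflin-St Jeor (male): BMR = 10(133) + 6.25(183) − 5(53) + 5 = 1330 + 1143.75 − 265 + 5 = 2213.75 kcal/day.
TEE = 2213.75 × 1.5 = 3320.625 kcal/day.
Required daily surplus = 0.4 × 7700 ÷ 7 = 440 kcal/day.
Target intake = 3320.625 + 440 = 3760.625 kcal/day.

3761 kcal/day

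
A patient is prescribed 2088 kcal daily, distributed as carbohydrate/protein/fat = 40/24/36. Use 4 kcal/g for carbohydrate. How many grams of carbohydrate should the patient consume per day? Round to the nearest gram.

Carbohydrate energy = 40% × 2088 = 835.2 kcal.
At 4 kcal/g: 835.2 ÷ 4 = 208.8 g.

209 g/day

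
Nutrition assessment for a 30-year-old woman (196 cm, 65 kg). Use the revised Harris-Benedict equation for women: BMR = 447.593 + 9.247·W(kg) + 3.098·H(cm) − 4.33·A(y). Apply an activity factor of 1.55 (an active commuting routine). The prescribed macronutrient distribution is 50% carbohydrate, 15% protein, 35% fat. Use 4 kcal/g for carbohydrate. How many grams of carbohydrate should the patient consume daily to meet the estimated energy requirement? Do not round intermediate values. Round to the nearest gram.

296 g/day

Harris-Benedict: BMR = 447.593 + 9.247(65) + 3.098(196) − 4.33(30) = 1525.956 kcal/day.
TEE = 1525.956 × 1.55 = 2365.2318 kcal/day.
Carbohydrate energy = 50% × 2365.2318 = 1182.6159 kcal.
Carbohydrate = 1182.6159 ÷ 4 kcal/g = 295.654 g.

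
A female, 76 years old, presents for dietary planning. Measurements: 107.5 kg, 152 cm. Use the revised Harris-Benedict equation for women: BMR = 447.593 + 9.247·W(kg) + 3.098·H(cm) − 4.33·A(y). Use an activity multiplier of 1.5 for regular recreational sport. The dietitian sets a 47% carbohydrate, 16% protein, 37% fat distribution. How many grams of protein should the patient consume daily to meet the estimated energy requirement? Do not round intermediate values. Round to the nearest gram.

95 g/day

Harris-Benedict: BMR = 447.593 + 9.247(107.5) + 3.098(152) − 4.33(76) = 1583.4615 kcal/day.
TEE = 1583.4615 × 1.5 = 2375.1923 kcal/day.
Protein energy = 16% × 2375.1923 = 380.0308 kcal.
Protein = 380.0308 ÷ 4 kcal/g = 95.0077 g.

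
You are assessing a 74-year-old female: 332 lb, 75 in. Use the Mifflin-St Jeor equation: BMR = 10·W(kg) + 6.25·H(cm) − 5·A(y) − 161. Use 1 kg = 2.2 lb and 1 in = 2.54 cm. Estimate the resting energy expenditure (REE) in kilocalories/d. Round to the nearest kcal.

Convert to metric: weight = 332 ÷ 2.2 = 150.9091 kg; height = 75 × 2.54 = 190.5 cm.
Mifflin-St Jeor (female): BMR = 10(150.9091) + 6.25(190.5) − 5(74) − 161 = 1509.0909 + 1190.625 − 370 − 161 = 2168.7159 kcal/day.

2169 kilocalories/d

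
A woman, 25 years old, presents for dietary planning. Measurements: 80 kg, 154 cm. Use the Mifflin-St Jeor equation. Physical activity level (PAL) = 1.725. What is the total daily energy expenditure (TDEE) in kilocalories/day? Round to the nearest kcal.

2547 kilocalories/day

Mifflin-St Jeor (female): BMR = 10(80) + 6.25(154) − 5(25) − 161 = 800 + 962.5 − 125 − 161 = 1476.5 kcal/day.
TEE = BMR × activity factor = 1476.5 × 1.725 = 2546.9625 kcal/day.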